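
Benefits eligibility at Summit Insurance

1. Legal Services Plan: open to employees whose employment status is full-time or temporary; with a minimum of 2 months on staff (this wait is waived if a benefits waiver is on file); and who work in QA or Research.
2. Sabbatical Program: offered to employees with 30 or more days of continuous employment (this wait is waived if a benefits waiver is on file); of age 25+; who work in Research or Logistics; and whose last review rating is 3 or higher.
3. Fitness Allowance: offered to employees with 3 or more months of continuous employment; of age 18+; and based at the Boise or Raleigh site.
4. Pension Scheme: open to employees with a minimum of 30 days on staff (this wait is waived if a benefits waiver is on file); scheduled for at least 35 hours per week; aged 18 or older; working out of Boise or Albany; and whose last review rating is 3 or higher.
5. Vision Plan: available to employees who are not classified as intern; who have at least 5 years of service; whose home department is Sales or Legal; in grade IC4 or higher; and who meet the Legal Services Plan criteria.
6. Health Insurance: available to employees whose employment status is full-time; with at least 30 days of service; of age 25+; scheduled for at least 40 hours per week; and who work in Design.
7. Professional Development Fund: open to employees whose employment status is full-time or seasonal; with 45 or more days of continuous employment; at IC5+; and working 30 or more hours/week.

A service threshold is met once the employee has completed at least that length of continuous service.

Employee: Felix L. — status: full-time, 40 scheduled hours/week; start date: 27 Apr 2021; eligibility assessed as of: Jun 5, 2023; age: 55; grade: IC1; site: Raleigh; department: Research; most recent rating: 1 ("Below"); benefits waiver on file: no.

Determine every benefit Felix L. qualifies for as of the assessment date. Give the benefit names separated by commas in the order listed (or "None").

Legal Services Plan, Fitness Allowance

Service from 27 Apr 2021 to Jun 5, 2023: 769 days.
Legal Services Plan — status full-time ✓; no waiver, service 769 days ≥ 2 months (≈60 days) ✓; dept Research ✓ → eligible.
Sabbatical Program — no waiver, service 769 days ≥ 30 days ✓; age 55 ≥ 25 ✓; dept Research ✓; rating 1 < 3 ✗ → not eligible.
Fitness Allowance — service 769 days ≥ 3 months (≈90 days) ✓; age 55 ≥ 18 ✓; site Raleigh ✓ → eligible.
Pension Scheme — no waiver, service 769 days ≥ 30 days ✓; 40 hrs/wk ≥ 35 ✓; age 55 ≥ 18 ✓; site Raleigh ✗ (not Boise or Albany) → not eligible.
Vision Plan — status full-time ✓ (not excluded); service 769 days < 5 years (≈1825 days) ✗ → not eligible.
Health Insurance — status full-time ✓; service 769 days ≥ 30 days ✓; age 55 ≥ 25 ✓; 40 hrs/wk ≥ 40 ✓; dept Research ✗ → not eligible.
Professional Development Fund — status full-time ✓; service 769 days ≥ 45 days ✓; grade IC1 < IC5 ✗ → not eligible.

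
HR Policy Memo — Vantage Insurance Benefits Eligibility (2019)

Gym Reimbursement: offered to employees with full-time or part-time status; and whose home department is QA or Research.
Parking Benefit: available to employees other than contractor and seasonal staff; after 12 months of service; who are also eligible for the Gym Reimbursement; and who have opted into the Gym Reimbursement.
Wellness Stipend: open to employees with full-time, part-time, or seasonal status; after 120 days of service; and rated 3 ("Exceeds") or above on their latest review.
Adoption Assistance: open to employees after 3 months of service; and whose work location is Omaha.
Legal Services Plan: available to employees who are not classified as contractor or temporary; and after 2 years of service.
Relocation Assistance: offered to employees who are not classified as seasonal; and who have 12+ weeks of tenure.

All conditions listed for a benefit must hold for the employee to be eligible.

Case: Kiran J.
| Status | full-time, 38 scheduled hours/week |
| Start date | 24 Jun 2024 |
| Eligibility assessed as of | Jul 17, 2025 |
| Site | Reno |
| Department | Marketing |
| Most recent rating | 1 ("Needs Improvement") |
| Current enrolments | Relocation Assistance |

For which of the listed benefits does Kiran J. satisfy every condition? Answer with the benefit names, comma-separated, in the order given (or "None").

Relocation Assistance

Service from 24 Jun 2024 to Jul 17, 2025: 388 days.
Gym Reimbursement — status full-time ✓; dept Marketing ✗ → not eligible.
Parking Benefit — status full-time ✓ (not excluded); service 388 days ≥ 12 months (≈360 days) ✓; not eligible for Gym Reimbursement ✗ → not eligible.
Wellness Stipend — status full-time ✓; service 388 days ≥ 120 days ✓; rating 1 < 3 ✗ → not eligible.
Adoption Assistance — service 388 days ≥ 3 months (≈90 days) ✓; site Reno ✗ (not Omaha) → not eligible.
Legal Services Plan — status full-time ✓ (not excluded); service 388 days < 2 years (≈730 days) ✗ → not eligible.
Relocation Assistance — status full-time ✓ (not excluded); service 388 days ≥ 12 weeks (≈84 days) ✓ → eligible.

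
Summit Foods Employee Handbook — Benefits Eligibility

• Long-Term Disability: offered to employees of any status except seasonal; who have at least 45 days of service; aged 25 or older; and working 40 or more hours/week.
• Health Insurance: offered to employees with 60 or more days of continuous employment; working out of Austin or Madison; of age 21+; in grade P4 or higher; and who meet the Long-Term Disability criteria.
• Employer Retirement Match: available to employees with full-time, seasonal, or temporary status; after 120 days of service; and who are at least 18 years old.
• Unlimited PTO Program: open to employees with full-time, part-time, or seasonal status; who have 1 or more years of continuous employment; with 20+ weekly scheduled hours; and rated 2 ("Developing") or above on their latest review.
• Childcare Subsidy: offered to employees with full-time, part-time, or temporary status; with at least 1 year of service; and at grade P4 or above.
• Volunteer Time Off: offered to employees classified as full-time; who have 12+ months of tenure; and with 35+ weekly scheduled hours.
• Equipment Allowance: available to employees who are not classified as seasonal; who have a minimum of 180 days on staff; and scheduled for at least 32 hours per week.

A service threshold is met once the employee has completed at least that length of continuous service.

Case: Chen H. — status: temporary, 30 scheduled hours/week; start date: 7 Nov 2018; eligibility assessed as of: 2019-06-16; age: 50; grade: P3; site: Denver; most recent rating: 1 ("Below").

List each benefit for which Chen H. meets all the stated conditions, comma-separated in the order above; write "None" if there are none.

Employer Retirement Match

Service from 7 Nov 2018 to 2019-06-16: 221 days.
Long-Term Disability — status temporary ✓ (not excluded); service 221 days ≥ 45 days ✓; age 50 ≥ 25 ✓; 30 hrs/wk < 40 ✗ → not eligible.
Health Insurance — service 221 days ≥ 60 days ✓; site Denver ✗ (not Austin or Madison) → not eligible.
Employer Retirement Match — status temporary ✓; service 221 days ≥ 120 days ✓; age 50 ≥ 18 ✓ → eligible.
Unlimited PTO Program — status temporary ✗ (requires full-time, part-time, or seasonal) → not eligible.
Childcare Subsidy — status temporary ✓; service 221 days < 1 year (≈365 days) ✗ → not eligible.
Volunteer Time Off — status temporary ✗ (requires full-time) → not eligible.
Equipment Allowance — status temporary ✓ (not excluded); service 221 days ≥ 180 days ✓; 30 hrs/wk < 32 ✗ → not eligible.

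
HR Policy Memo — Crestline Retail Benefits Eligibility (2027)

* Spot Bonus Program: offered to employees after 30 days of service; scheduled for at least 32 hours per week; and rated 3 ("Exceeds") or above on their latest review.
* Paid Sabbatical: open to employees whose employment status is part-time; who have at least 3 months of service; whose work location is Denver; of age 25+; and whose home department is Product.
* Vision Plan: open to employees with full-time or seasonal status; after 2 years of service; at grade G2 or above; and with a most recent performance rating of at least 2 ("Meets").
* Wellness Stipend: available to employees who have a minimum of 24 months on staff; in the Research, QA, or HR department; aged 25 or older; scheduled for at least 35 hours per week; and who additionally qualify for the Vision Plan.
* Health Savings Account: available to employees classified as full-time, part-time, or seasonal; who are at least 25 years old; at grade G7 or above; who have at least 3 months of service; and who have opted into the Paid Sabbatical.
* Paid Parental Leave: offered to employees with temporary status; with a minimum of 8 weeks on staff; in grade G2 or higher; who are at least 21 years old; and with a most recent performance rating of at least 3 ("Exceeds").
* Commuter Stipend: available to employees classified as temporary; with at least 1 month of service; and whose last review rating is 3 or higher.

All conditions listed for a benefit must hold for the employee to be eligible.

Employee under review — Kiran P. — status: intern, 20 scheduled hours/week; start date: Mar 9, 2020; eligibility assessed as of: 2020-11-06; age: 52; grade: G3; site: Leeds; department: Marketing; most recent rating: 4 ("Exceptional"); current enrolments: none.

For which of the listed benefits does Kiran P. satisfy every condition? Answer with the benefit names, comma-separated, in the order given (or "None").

None

Service from Mar 9, 2020 to 2020-11-06: 242 days.
Spot Bonus Program — service 242 days ≥ 30 days ✓; 20 hrs/wk < 32 ✗ → not eligible.
Paid Sabbatical — status intern ✗ (requires part-time) → not eligible.
Vision Plan — status intern ✗ (requires full-time or seasonal) → not eligible.
Wellness Stipend — service 242 days < 24 months (≈720 days) ✗ → not eligible.
Health Savings Account — status intern ✗ (requires full-time, part-time, or seasonal) → not eligible.
Paid Parental Leave — status intern ✗ (requires temporary) → not eligible.
Commuter Stipend — status intern ✗ (requires temporary) → not eligible.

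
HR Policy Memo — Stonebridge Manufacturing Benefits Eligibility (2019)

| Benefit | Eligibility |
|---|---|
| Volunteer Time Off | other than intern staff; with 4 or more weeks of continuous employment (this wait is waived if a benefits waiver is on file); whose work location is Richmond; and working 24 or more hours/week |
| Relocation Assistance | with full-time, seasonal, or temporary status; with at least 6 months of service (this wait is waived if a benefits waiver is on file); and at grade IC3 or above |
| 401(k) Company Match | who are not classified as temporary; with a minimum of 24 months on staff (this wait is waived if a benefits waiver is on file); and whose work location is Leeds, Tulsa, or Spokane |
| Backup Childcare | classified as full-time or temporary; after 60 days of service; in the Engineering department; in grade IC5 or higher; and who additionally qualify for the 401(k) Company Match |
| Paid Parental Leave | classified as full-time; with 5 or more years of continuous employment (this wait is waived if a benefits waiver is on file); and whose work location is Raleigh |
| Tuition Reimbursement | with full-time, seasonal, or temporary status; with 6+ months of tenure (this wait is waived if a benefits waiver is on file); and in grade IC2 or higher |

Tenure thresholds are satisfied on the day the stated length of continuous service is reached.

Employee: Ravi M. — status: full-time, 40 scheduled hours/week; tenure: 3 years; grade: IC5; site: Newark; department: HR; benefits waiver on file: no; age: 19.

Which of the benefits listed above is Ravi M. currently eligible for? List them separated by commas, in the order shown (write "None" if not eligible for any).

Volunteer Time Off — status full-time ✓ (not excluded); no waiver, service 3 years ≥ 4 weeks (≈28 days) ✓; site Newark ✗ (not Richmond) → not eligible.
Relocation Assistance — status full-time ✓; no waiver, service 3 years ≥ 6 months (≈180 days) ✓; grade IC5 ≥ IC3 ✓ → eligible.
401(k) Company Match — status full-time ✓ (not excluded); no waiver, service 3 years ≥ 24 months (≈720 days) ✓; site Newark ✗ (not Leeds, Tulsa, or Spokane) → not eligible.
Backup Childcare — status full-time ✓; service 3 years ≥ 60 days ✓; dept HR ✗ → not eligible.
Paid Parental Leave — status full-time ✓; no waiver, service 3 years < 5 years ✗ → not eligible.
Tuition Reimbursement — status full-time ✓; no waiver, service 3 years ≥ 6 months (≈180 days) ✓; grade IC5 ≥ IC2 ✓ → eligible.

Relocation Assistance, Tuition Reimbursement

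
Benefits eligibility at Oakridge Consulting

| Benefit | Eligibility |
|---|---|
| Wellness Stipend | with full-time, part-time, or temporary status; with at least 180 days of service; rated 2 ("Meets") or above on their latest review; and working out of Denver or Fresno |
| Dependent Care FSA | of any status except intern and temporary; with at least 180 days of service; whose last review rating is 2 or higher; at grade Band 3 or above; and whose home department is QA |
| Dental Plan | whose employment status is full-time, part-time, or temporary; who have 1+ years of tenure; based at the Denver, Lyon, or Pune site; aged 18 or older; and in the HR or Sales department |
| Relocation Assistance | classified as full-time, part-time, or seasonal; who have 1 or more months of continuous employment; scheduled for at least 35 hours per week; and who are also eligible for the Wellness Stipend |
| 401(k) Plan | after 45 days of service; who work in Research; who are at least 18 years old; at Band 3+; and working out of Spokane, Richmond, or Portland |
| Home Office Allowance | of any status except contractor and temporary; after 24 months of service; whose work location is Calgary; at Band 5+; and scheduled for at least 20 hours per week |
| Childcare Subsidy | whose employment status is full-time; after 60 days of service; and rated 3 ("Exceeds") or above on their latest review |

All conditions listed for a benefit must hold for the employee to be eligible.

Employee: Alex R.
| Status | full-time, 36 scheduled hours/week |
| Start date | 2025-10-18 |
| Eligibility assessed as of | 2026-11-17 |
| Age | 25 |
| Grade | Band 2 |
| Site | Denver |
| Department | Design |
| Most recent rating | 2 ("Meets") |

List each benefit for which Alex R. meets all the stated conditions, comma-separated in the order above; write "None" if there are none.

Service from 2025-10-18 to 2026-11-17: 395 days.
Wellness Stipend — status full-time ✓; service 395 days ≥ 180 days ✓; rating 2 ≥ 2 ✓; site Denver ✓ → eligible.
Dependent Care FSA — status full-time ✓ (not excluded); service 395 days ≥ 180 days ✓; rating 2 ≥ 2 ✓; grade Band 2 < Band 3 ✗ → not eligible.
Dental Plan — status full-time ✓; service 395 days ≥ 1 year (≈365 days) ✓; site Denver ✓; age 25 ≥ 18 ✓; dept Design ✗ → not eligible.
Relocation Assistance — status full-time ✓; service 395 days ≥ 1 month (≈30 days) ✓; 36 hrs/wk ≥ 35 ✓; eligible for Wellness Stipend ✓ → eligible.
401(k) Plan — service 395 days ≥ 45 days ✓; dept Design ✗ → not eligible.
Home Office Allowance — status full-time ✓ (not excluded); service 395 days < 24 months (≈720 days) ✗ → not eligible.
Childcare Subsidy — status full-time ✓; service 395 days ≥ 60 days ✓; rating 2 < 3 ✗ → not eligible.

Wellness Stipend, Relocation Assistance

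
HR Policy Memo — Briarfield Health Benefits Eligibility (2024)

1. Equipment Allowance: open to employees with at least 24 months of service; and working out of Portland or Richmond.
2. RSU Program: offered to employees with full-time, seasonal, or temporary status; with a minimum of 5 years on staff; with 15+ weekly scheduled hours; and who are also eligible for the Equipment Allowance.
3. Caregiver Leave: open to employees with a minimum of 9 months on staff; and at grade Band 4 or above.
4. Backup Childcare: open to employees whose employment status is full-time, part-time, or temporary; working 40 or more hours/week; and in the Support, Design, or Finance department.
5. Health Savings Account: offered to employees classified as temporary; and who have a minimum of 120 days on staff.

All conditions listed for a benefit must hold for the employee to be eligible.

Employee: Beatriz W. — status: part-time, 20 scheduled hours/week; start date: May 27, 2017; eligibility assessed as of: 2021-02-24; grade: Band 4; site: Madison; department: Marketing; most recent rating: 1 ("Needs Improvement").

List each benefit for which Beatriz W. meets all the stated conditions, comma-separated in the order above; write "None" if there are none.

Service from May 27, 2017 to 2021-02-24: 1369 days.
Equipment Allowance — service 1369 days ≥ 24 months (≈720 days) ✓; site Madison ✗ (not Portland or Richmond) → not eligible.
RSU Program — status part-time ✗ (requires full-time, seasonal, or temporary) → not eligible.
Caregiver Leave — service 1369 days ≥ 9 months (≈270 days) ✓; grade Band 4 ≥ Band 4 ✓ → eligible.
Backup Childcare — status part-time ✓; 20 hrs/wk < 40 ✗ → not eligible.
Health Savings Account — status part-time ✗ (requires temporary) → not eligible.

Caregiver Leave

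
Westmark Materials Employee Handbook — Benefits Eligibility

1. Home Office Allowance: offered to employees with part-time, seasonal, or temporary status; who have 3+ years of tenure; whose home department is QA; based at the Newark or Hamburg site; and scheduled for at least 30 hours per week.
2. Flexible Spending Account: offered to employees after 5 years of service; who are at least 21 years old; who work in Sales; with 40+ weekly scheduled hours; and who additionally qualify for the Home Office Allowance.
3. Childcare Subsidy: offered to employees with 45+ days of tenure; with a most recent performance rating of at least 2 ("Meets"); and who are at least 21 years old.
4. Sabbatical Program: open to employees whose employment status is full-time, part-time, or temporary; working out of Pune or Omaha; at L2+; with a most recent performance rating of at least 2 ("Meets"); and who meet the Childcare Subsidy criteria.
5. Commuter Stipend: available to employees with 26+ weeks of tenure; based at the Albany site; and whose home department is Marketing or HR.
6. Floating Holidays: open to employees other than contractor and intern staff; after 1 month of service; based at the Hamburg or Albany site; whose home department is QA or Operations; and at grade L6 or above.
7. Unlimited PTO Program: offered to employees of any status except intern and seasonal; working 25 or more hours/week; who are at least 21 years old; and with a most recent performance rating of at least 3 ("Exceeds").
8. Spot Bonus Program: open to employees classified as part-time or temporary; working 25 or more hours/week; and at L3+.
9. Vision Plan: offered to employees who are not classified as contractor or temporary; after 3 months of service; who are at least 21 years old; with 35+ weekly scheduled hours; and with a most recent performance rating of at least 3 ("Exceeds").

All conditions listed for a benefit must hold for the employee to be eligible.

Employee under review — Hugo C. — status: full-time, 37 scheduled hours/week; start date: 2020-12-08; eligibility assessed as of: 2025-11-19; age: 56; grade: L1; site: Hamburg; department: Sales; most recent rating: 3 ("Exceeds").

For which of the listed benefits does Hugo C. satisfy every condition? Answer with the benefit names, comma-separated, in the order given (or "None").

Childcare Subsidy, Unlimited PTO Program, Vision Plan

Service from 2020-12-08 to 2025-11-19: 1807 days.
Home Office Allowance — status full-time ✗ (requires part-time, seasonal, or temporary) → not eligible.
Flexible Spending Account — service 1807 days < 5 years (≈1825 days) ✗ → not eligible.
Childcare Subsidy — service 1807 days ≥ 45 days ✓; rating 3 ≥ 2 ✓; age 56 ≥ 21 ✓ → eligible.
Sabbatical Program — status full-time ✓; site Hamburg ✗ (not Pune or Omaha) → not eligible.
Commuter Stipend — service 1807 days ≥ 26 weeks (≈182 days) ✓; site Hamburg ✗ (not Albany) → not eligible.
Floating Holidays — status full-time ✓ (not excluded); service 1807 days ≥ 1 month (≈30 days) ✓; site Hamburg ✓; dept Sales ✗ → not eligible.
Unlimited PTO Program — status full-time ✓ (not excluded); 37 hrs/wk ≥ 25 ✓; age 56 ≥ 21 ✓; rating 3 ≥ 3 ✓ → eligible.
Spot Bonus Program — status full-time ✗ (requires part-time or temporary) → not eligible.
Vision Plan — status full-time ✓ (not excluded); service 1807 days ≥ 3 months (≈90 days) ✓; age 56 ≥ 21 ✓; 37 hrs/wk ≥ 35 ✓; rating 3 ≥ 3 ✓ → eligible.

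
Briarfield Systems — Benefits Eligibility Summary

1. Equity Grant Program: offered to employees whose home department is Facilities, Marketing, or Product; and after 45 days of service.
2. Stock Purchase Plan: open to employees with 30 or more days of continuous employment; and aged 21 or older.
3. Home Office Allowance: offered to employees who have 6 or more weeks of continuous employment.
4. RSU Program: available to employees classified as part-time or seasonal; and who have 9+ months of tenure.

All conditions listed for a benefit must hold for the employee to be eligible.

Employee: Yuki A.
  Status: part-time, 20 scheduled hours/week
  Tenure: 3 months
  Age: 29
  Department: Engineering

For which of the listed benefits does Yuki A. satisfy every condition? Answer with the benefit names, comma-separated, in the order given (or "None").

Stock Purchase Plan, Home Office Allowance

Equity Grant Program — dept Engineering ✗ → not eligible.
Stock Purchase Plan — service 3 months ≥ 30 days ✓; age 29 ≥ 21 ✓ → eligible.
Home Office Allowance — service 3 months ≥ 6 weeks (≈42 days) ✓ → eligible.
RSU Program — status part-time ✓; service 3 months < 9 months ✗ → not eligible.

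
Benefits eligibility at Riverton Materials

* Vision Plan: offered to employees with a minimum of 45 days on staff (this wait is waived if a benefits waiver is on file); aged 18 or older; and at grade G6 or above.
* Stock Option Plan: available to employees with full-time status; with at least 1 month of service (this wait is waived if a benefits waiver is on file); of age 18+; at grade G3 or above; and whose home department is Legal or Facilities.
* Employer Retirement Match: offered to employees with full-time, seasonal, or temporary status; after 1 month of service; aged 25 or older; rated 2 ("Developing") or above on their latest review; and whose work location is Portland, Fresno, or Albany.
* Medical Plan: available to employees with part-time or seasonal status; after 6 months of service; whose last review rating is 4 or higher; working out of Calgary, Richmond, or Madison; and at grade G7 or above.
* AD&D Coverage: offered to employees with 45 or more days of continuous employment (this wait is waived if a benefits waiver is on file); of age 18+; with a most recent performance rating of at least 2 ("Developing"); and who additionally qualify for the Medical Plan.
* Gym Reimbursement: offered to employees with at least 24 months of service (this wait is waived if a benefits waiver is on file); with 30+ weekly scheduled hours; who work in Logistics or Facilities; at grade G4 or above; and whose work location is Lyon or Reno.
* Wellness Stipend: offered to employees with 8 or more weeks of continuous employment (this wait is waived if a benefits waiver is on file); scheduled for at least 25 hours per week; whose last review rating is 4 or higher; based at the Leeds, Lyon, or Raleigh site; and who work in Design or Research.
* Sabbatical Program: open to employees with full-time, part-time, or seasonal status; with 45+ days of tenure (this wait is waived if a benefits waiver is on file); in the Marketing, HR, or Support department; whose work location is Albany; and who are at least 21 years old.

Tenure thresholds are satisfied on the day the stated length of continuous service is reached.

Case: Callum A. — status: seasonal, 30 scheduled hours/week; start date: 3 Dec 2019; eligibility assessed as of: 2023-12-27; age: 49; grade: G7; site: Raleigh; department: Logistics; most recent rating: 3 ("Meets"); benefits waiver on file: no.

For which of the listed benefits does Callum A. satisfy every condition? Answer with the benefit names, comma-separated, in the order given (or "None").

Vision Plan

Service from 3 Dec 2019 to 2023-12-27: 1485 days.
Vision Plan — no waiver, service 1485 days ≥ 45 days ✓; age 49 ≥ 18 ✓; grade G7 ≥ G6 ✓ → eligible.
Stock Option Plan — status seasonal ✗ (requires full-time) → not eligible.
Employer Retirement Match — status seasonal ✓; service 1485 days ≥ 1 month (≈30 days) ✓; age 49 ≥ 25 ✓; rating 3 ≥ 2 ✓; site Raleigh ✗ (not Portland, Fresno, or Albany) → not eligible.
Medical Plan — status seasonal ✓; service 1485 days ≥ 6 months (≈180 days) ✓; rating 3 < 4 ✗ → not eligible.
AD&D Coverage — no waiver, service 1485 days ≥ 45 days ✓; age 49 ≥ 18 ✓; rating 3 ≥ 2 ✓; not eligible for Medical Plan ✗ → not eligible.
Gym Reimbursement — no waiver, service 1485 days ≥ 24 months (≈720 days) ✓; 30 hrs/wk ≥ 30 ✓; dept Logistics ✓; grade G7 ≥ G4 ✓; site Raleigh ✗ (not Lyon or Reno) → not eligible.
Wellness Stipend — no waiver, service 1485 days ≥ 8 weeks (≈56 days) ✓; 30 hrs/wk ≥ 25 ✓; rating 3 < 4 ✗ → not eligible.
Sabbatical Program — status seasonal ✓; no waiver, service 1485 days ≥ 45 days ✓; dept Logistics ✗ → not eligible.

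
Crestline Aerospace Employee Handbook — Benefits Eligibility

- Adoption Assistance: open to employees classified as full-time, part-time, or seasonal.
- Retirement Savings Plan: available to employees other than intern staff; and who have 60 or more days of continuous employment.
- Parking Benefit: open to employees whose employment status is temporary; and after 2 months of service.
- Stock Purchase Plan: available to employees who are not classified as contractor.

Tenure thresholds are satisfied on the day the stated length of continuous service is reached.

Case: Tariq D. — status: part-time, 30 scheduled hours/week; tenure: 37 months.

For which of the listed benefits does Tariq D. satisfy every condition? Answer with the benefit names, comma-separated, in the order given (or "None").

Adoption Assistance — status part-time ✓ → eligible.
Retirement Savings Plan — status part-time ✓ (not excluded); service 37 months ≥ 60 days ✓ → eligible.
Parking Benefit — status part-time ✗ (requires temporary) → not eligible.
Stock Purchase Plan — status part-time ✓ (not excluded) → eligible.

Adoption Assistance, Retirement Savings Plan, Stock Purchase Plan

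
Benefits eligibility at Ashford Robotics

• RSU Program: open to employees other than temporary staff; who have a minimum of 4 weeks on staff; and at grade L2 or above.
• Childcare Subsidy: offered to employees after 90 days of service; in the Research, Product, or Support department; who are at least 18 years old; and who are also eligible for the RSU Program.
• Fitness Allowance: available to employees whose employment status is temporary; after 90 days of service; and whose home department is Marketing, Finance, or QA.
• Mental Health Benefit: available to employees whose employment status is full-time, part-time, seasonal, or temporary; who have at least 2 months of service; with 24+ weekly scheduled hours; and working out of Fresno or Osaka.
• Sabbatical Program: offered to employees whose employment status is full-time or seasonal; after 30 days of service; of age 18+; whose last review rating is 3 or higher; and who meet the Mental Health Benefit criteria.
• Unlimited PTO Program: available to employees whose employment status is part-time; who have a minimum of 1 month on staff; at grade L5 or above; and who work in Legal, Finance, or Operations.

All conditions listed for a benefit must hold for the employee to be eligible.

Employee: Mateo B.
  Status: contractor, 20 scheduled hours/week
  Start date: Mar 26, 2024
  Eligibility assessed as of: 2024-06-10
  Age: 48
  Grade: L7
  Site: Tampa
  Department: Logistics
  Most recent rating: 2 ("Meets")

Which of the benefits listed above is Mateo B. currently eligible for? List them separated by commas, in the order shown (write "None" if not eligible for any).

RSU Program

Service from Mar 26, 2024 to 2024-06-10: 76 days.
RSU Program — status contractor ✓ (not excluded); service 76 days ≥ 4 weeks (≈28 days) ✓; grade L7 ≥ L2 ✓ → eligible.
Childcare Subsidy — service 76 days < 90 days ✗ → not eligible.
Fitness Allowance — status contractor ✗ (requires temporary) → not eligible.
Mental Health Benefit — status contractor ✗ (requires full-time, part-time, seasonal, or temporary) → not eligible.
Sabbatical Program — status contractor ✗ (requires full-time or seasonal) → not eligible.
Unlimited PTO Program — status contractor ✗ (requires part-time) → not eligible.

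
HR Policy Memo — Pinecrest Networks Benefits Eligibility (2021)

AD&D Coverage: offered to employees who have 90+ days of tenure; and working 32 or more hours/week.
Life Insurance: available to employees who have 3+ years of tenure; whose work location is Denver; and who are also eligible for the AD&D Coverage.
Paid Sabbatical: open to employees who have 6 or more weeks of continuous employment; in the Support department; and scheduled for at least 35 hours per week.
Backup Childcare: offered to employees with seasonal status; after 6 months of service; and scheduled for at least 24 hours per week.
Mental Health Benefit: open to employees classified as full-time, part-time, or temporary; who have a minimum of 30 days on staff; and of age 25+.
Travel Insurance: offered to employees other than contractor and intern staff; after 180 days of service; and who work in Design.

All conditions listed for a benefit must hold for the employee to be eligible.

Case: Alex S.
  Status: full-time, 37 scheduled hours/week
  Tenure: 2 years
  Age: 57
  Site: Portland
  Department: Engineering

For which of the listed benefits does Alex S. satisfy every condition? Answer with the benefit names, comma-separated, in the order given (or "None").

AD&D Coverage, Mental Health Benefit

AD&D Coverage — service 2 years ≥ 90 days ✓; 37 hrs/wk ≥ 32 ✓ → eligible.
Life Insurance — service 2 years < 3 years ✗ → not eligible.
Paid Sabbatical — service 2 years ≥ 6 weeks (≈42 days) ✓; dept Engineering ✗ → not eligible.
Backup Childcare — status full-time ✗ (requires seasonal) → not eligible.
Mental Health Benefit — status full-time ✓; service 2 years ≥ 30 days ✓; age 57 ≥ 25 ✓ → eligible.
Travel Insurance — status full-time ✓ (not excluded); service 2 years ≥ 180 days ✓; dept Engineering ✗ → not eligible.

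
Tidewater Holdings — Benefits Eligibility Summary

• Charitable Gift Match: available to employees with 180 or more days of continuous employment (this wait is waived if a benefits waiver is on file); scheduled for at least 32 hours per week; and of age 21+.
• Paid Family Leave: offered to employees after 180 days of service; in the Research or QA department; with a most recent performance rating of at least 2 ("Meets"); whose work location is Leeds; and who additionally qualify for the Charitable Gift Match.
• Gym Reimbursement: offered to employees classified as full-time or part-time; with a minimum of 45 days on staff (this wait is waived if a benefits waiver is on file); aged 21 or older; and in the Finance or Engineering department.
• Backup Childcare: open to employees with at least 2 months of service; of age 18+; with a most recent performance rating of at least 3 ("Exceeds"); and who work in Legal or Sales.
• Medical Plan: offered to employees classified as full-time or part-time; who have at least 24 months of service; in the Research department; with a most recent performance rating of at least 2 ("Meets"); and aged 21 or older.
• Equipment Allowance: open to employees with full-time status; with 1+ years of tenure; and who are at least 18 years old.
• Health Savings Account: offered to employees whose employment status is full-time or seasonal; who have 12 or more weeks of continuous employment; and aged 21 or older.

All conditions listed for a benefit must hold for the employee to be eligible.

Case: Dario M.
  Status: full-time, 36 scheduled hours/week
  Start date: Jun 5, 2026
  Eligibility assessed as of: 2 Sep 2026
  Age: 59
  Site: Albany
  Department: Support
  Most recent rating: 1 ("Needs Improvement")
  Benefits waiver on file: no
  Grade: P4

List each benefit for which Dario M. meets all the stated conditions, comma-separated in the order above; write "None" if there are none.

Service from Jun 5, 2026 to 2 Sep 2026: 89 days.
Charitable Gift Match — no waiver, service 89 days < 180 days ✗ → not eligible.
Paid Family Leave — service 89 days < 180 days ✗ → not eligible.
Gym Reimbursement — status full-time ✓; no waiver, service 89 days ≥ 45 days ✓; age 59 ≥ 21 ✓; dept Support ✗ → not eligible.
Backup Childcare — service 89 days ≥ 2 months (≈60 days) ✓; age 59 ≥ 18 ✓; rating 1 < 3 ✗ → not eligible.
Medical Plan — status full-time ✓; service 89 days < 24 months (≈720 days) ✗ → not eligible.
Equipment Allowance — status full-time ✓; service 89 days < 1 year (≈365 days) ✗ → not eligible.
Health Savings Account — status full-time ✓; service 89 days ≥ 12 weeks (≈84 days) ✓; age 59 ≥ 21 ✓ → eligible.

Health Savings Account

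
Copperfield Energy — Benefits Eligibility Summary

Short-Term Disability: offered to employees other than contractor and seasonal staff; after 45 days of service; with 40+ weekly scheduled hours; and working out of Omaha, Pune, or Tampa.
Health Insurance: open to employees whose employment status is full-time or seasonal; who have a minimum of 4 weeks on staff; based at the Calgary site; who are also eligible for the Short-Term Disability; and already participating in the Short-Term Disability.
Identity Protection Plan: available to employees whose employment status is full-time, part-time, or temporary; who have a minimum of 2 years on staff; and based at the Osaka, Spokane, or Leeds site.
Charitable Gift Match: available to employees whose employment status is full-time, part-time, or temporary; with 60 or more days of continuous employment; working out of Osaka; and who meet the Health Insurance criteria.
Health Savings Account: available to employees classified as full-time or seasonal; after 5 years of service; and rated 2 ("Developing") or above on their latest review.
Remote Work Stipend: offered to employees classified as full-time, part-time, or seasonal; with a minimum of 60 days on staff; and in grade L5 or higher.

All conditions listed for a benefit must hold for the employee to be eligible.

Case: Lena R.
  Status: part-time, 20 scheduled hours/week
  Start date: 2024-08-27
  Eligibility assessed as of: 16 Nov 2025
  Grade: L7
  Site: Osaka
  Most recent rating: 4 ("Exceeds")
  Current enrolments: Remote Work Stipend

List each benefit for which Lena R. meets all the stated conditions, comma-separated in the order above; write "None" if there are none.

Service from 2024-08-27 to 16 Nov 2025: 446 days.
Short-Term Disability — status part-time ✓ (not excluded); service 446 days ≥ 45 days ✓; 20 hrs/wk < 40 ✗ → not eligible.
Health Insurance — status part-time ✗ (requires full-time or seasonal) → not eligible.
Identity Protection Plan — status part-time ✓; service 446 days < 2 years (≈730 days) ✗ → not eligible.
Charitable Gift Match — status part-time ✓; service 446 days ≥ 60 days ✓; site Osaka ✓; not eligible for Health Insurance ✗ → not eligible.
Health Savings Account — status part-time ✗ (requires full-time or seasonal) → not eligible.
Remote Work Stipend — status part-time ✓; service 446 days ≥ 60 days ✓; grade L7 ≥ L5 ✓ → eligible.

Remote Work Stipend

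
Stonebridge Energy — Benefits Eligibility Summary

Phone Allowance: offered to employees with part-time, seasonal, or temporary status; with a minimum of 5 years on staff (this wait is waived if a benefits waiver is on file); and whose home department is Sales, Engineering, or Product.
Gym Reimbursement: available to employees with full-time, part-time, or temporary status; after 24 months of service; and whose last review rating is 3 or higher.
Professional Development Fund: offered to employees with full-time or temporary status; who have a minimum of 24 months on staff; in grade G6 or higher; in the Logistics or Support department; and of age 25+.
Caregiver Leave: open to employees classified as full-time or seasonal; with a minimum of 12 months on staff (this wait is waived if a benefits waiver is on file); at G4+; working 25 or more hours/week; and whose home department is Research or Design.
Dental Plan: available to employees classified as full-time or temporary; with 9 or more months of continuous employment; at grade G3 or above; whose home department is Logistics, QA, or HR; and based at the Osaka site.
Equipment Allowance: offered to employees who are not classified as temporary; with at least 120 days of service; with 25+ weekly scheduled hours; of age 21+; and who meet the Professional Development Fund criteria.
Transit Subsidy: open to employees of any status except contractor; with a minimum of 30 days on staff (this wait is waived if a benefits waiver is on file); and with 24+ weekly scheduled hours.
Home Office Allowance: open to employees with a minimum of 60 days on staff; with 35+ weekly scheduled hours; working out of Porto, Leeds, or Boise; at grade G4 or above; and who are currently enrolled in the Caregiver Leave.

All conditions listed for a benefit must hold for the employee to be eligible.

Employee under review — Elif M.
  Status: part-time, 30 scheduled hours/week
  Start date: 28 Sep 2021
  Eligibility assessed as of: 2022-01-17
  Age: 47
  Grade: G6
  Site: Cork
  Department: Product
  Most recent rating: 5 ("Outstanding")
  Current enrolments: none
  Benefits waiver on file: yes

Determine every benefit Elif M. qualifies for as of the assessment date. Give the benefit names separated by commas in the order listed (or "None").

Phone Allowance, Transit Subsidy

Service from 28 Sep 2021 to 2022-01-17: 111 days.
Phone Allowance — status part-time ✓; benefits waiver on file ✓; dept Product ✓ → eligible.
Gym Reimbursement — status part-time ✓; service 111 days < 24 months (≈720 days) ✗ → not eligible.
Professional Development Fund — status part-time ✗ (requires full-time or temporary) → not eligible.
Caregiver Leave — status part-time ✗ (requires full-time or seasonal) → not eligible.
Dental Plan — status part-time ✗ (requires full-time or temporary) → not eligible.
Equipment Allowance — status part-time ✓ (not excluded); service 111 days < 120 days ✗ → not eligible.
Transit Subsidy — status part-time ✓ (not excluded); benefits waiver on file ✓; 30 hrs/wk ≥ 24 ✓ → eligible.
Home Office Allowance — service 111 days ≥ 60 days ✓; 30 hrs/wk < 35 ✗ → not eligible.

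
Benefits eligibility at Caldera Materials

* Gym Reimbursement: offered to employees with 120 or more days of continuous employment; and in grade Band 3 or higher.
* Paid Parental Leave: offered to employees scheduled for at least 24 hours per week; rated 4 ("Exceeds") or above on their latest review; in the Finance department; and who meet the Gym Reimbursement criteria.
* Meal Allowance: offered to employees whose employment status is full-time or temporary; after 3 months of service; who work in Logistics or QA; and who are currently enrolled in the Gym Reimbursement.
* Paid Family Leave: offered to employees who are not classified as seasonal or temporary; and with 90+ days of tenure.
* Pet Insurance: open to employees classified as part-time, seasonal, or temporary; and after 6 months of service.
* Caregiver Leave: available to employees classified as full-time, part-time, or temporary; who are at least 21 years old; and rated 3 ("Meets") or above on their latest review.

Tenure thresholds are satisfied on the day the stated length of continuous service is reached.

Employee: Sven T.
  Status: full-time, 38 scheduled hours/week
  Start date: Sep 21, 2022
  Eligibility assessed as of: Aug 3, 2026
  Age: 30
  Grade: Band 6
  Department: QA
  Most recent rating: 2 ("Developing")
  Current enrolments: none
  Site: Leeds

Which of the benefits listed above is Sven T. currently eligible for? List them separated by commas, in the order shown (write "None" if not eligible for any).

Gym Reimbursement, Paid Family Leave

Service from Sep 21, 2022 to Aug 3, 2026: 1412 days.
Gym Reimbursement — service 1412 days ≥ 120 days ✓; grade Band 6 ≥ Band 3 ✓ → eligible.
Paid Parental Leave — 38 hrs/wk ≥ 24 ✓; rating 2 < 4 ✗ → not eligible.
Meal Allowance — status full-time ✓; service 1412 days ≥ 3 months (≈90 days) ✓; dept QA ✓; not enrolled in Gym Reimbursement ✗ → not eligible.
Paid Family Leave — status full-time ✓ (not excluded); service 1412 days ≥ 90 days ✓ → eligible.
Pet Insurance — status full-time ✗ (requires part-time, seasonal, or temporary) → not eligible.
Caregiver Leave — status full-time ✓; age 30 ≥ 21 ✓; rating 2 < 3 ✗ → not eligible.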